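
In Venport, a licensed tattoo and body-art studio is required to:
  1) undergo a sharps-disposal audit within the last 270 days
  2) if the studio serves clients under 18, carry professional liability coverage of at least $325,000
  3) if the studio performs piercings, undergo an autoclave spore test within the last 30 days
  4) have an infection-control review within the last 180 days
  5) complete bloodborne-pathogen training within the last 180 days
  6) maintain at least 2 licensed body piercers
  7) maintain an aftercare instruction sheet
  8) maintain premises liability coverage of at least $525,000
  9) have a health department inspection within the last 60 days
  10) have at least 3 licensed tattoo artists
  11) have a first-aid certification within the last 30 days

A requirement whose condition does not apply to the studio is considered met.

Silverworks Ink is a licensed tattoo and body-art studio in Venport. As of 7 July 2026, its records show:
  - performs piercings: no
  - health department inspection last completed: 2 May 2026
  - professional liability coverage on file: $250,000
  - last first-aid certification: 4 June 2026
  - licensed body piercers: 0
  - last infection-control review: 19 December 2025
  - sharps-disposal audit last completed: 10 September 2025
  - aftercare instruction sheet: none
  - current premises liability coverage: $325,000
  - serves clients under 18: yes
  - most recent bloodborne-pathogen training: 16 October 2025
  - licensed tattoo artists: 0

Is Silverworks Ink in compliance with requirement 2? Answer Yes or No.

No

2. condition 'serves clients under 18' holds; professional liability coverage $250,000 < $325,000 → not met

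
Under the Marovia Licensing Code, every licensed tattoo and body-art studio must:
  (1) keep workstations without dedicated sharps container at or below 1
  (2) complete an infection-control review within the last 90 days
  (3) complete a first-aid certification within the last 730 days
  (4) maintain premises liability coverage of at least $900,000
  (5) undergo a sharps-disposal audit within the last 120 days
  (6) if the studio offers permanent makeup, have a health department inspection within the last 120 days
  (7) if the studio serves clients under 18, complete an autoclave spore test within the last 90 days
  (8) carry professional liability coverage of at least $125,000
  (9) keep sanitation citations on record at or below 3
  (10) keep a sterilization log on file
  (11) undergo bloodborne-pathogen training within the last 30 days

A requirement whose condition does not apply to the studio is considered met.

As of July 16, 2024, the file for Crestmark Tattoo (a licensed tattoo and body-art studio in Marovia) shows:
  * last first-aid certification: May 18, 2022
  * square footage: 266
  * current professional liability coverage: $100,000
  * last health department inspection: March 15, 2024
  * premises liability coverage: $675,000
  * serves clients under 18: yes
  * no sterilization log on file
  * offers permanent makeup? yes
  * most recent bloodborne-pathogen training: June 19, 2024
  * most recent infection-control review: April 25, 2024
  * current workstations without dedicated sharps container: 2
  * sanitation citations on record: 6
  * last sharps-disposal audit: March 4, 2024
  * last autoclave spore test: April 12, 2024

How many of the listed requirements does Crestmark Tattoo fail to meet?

9

1. workstations without dedicated sharps container 2 > 1 → not met
2. infection-control review 82 days ago vs limit 90 → met
3. first-aid certification 790 days ago vs limit 730 → not met
4. premises liability coverage $675,000 < $900,000 → not met
5. sharps-disposal audit 134 days ago vs limit 120 → not met
6. condition 'offers permanent makeup' holds; health department inspection 123 days ago vs limit 120 → not met
7. condition 'serves clients under 18' holds; autoclave spore test 95 days ago vs limit 90 → not met
8. professional liability coverage $100,000 < $125,000 → not met
9. sanitation citations on record 6 > 3 → not met
10. sterilization log absent → not met
11. bloodborne-pathogen training 27 days ago vs limit 30 → met
Not met: 9 of 11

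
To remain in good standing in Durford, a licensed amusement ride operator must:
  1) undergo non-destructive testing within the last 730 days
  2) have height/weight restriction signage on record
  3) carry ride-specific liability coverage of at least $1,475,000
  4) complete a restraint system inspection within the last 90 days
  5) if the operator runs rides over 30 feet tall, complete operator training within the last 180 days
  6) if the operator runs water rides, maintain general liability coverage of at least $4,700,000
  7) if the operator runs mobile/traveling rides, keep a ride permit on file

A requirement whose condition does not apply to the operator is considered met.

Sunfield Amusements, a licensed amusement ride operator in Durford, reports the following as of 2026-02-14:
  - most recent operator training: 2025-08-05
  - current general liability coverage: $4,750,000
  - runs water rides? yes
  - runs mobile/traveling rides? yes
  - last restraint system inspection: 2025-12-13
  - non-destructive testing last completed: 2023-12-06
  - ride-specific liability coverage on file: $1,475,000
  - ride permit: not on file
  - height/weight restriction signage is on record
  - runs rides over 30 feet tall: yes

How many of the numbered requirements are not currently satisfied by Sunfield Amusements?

3

1. non-destructive testing 801 days ago vs limit 730 → not met
2. height/weight restriction signage present → met
3. ride-specific liability coverage $1,475,000 ≥ $1,475,000 → met
4. restraint system inspection 63 days ago vs limit 90 → met
5. condition 'runs rides over 30 feet tall' holds; operator training 193 days ago vs limit 180 → not met
6. condition 'runs water rides' holds; general liability coverage $4,750,000 ≥ $4,700,000 → met
7. condition 'runs mobile/traveling rides' holds; ride permit absent → not met
Not met: 3 of 7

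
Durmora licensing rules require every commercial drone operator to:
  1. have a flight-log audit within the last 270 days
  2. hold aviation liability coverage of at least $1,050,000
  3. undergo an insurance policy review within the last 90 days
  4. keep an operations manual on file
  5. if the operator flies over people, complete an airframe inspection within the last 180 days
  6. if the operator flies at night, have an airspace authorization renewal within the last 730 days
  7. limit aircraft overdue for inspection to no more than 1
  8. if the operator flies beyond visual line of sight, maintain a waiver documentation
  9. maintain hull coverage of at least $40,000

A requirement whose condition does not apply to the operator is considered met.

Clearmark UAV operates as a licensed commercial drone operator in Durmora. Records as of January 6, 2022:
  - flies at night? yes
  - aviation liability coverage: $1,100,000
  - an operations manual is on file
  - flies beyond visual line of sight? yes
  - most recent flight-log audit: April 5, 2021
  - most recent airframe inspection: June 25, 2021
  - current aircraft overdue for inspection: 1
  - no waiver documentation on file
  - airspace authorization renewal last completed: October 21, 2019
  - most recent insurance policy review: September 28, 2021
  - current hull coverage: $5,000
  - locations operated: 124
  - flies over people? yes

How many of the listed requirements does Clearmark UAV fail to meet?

1. flight-log audit 276 days ago vs limit 270 → not met
2. aviation liability coverage $1,100,000 ≥ $1,050,000 → met
3. insurance policy review 100 days ago vs limit 90 → not met
4. operations manual present → met
5. condition 'flies over people' holds; airframe inspection 195 days ago vs limit 180 → not met
6. condition 'flies at night' holds; airspace authorization renewal 808 days ago vs limit 730 → not met
7. aircraft overdue for inspection 1 ≤ 1 → met
8. condition 'flies beyond visual line of sight' holds; waiver documentation absent → not met
9. hull coverage $5,000 < $40,000 → not met
Not met: 6 of 9

6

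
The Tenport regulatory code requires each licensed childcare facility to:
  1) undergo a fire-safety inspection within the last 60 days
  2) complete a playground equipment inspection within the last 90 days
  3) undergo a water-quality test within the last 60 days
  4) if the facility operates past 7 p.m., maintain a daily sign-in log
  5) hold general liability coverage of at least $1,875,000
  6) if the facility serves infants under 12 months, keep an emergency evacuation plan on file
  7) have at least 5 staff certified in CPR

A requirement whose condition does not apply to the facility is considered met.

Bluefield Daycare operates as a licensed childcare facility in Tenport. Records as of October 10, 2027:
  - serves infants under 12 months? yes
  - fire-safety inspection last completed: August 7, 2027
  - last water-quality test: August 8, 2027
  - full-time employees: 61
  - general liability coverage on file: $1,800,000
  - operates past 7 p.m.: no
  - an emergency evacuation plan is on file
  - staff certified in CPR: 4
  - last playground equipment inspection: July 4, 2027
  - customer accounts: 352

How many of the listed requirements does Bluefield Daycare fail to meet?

1. fire-safety inspection 64 days ago vs limit 60 → not met
2. playground equipment inspection 98 days ago vs limit 90 → not met
3. water-quality test 63 days ago vs limit 60 → not met
4. condition 'operates past 7 p.m.' does not hold → requirement n/a → met
5. general liability coverage $1,800,000 < $1,875,000 → not met
6. condition 'serves infants under 12 months' holds; emergency evacuation plan present → met
7. staff certified in CPR 4 < 5 → not met
Not met: 5 of 7

5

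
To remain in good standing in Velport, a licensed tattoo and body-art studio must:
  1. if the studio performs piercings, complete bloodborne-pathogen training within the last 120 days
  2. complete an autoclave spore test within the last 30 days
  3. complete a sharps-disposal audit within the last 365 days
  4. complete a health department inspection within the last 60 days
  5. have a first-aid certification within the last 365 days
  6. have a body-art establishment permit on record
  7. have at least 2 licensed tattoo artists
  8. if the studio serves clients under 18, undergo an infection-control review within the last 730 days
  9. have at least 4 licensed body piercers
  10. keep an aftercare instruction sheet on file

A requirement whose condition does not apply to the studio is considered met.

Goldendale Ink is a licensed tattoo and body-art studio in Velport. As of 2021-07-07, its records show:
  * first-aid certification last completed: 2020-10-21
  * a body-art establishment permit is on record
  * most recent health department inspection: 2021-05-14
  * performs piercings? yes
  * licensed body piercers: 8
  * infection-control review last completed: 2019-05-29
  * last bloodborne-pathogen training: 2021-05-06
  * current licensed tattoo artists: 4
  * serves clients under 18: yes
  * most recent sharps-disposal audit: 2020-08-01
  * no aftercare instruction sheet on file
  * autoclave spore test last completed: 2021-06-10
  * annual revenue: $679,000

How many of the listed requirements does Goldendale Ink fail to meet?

1. condition 'performs piercings' holds; bloodborne-pathogen training 62 days ago vs limit 120 → met
2. autoclave spore test 27 days ago vs limit 30 → met
3. sharps-disposal audit 340 days ago vs limit 365 → met
4. health department inspection 54 days ago vs limit 60 → met
5. first-aid certification 259 days ago vs limit 365 → met
6. body-art establishment permit present → met
7. licensed tattoo artists 4 ≥ 2 → met
8. condition 'serves clients under 18' holds; infection-control review 770 days ago vs limit 730 → not met
9. licensed body piercers 8 ≥ 4 → met
10. aftercare instruction sheet absent → not met
Not met: 2 of 10

2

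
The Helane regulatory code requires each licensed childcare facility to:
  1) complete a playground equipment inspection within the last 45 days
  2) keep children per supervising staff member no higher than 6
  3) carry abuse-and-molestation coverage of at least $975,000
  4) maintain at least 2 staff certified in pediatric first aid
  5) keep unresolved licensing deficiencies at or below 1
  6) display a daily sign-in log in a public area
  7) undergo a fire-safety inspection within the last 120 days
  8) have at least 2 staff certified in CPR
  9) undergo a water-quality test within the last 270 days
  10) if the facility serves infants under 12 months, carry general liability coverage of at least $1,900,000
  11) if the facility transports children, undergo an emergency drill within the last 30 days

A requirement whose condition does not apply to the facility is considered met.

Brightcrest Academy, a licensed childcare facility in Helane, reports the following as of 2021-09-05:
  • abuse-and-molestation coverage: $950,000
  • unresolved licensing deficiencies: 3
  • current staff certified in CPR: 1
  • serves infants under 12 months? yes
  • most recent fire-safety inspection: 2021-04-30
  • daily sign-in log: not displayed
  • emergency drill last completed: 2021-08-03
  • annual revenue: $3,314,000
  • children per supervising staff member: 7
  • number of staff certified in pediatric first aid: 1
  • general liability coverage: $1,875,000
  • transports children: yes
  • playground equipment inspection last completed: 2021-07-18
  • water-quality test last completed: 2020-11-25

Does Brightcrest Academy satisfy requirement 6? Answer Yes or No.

6. daily sign-in log absent → not met

No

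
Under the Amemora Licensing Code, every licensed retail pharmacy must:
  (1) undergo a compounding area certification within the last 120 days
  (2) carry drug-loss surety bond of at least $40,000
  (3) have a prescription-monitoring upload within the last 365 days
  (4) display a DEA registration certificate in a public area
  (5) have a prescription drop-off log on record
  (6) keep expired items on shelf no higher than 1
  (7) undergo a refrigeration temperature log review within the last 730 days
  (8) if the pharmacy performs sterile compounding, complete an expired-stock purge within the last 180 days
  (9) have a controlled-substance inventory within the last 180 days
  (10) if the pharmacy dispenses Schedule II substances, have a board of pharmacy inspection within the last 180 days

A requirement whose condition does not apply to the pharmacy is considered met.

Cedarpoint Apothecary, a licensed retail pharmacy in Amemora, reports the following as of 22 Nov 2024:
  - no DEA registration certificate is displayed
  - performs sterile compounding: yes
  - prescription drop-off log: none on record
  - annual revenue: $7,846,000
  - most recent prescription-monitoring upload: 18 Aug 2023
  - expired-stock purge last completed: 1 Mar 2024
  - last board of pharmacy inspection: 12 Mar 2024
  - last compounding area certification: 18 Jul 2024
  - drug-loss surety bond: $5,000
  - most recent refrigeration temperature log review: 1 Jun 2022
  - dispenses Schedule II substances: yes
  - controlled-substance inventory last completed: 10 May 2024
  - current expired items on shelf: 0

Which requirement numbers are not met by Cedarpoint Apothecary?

1. compounding area certification 127 days ago vs limit 120 → not met
2. drug-loss surety bond $5,000 < $40,000 → not met
3. prescription-monitoring upload 462 days ago vs limit 365 → not met
4. DEA registration certificate absent → not met
5. prescription drop-off log absent → not met
6. expired items on shelf 0 ≤ 1 → met
7. refrigeration temperature log review 905 days ago vs limit 730 → not met
8. condition 'performs sterile compounding' holds; expired-stock purge 266 days ago vs limit 180 → not met
9. controlled-substance inventory 196 days ago vs limit 180 → not met
10. condition 'dispenses Schedule II substances' holds; board of pharmacy inspection 255 days ago vs limit 180 → not met
Not met: 1, 2, 3, 4, 5, 7, 8, 9, 10

1, 2, 3, 4, 5, 7, 8, 9, 10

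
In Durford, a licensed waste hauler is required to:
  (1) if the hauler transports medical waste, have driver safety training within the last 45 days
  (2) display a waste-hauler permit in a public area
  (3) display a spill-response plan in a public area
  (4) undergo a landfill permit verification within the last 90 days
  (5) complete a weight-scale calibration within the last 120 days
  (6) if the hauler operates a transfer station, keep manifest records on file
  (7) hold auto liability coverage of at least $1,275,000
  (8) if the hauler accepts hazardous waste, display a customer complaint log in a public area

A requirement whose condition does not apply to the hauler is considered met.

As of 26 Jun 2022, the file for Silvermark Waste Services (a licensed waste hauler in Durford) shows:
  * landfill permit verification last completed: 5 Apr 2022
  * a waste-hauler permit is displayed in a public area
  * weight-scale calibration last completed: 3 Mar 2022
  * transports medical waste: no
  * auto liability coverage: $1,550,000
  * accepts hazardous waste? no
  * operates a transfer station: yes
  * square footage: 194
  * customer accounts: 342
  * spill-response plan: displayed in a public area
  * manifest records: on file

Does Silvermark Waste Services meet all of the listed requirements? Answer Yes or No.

Yes

1. condition 'transports medical waste' does not hold → requirement n/a → met
2. waste-hauler permit present → met
3. spill-response plan present → met
4. landfill permit verification 82 days ago vs limit 90 → met
5. weight-scale calibration 115 days ago vs limit 120 → met
6. condition 'operates a transfer station' holds; manifest records present → met
7. auto liability coverage $1,550,000 ≥ $1,275,000 → met
8. condition 'accepts hazardous waste' does not hold → requirement n/a → met
All met.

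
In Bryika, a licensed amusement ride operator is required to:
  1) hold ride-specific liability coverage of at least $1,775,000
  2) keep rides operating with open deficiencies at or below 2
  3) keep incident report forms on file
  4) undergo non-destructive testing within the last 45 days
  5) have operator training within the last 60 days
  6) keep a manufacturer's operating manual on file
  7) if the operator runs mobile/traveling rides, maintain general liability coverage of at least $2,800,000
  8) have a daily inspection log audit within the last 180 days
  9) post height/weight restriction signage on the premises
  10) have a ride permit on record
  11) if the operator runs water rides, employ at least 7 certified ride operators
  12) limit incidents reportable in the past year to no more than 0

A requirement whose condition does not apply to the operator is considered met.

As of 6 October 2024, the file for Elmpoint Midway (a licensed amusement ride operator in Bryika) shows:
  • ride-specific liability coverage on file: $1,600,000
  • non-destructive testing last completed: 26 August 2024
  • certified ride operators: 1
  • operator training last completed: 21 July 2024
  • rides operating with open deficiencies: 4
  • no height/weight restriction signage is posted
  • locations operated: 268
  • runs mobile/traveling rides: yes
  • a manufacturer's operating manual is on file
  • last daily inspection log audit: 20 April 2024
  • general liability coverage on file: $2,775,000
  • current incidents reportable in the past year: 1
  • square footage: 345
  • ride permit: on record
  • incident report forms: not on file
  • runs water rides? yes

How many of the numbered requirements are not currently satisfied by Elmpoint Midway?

8

1. ride-specific liability coverage $1,600,000 < $1,775,000 → not met
2. rides operating with open deficiencies 4 > 2 → not met
3. incident report forms absent → not met
4. non-destructive testing 41 days ago vs limit 45 → met
5. operator training 77 days ago vs limit 60 → not met
6. manufacturer's operating manual present → met
7. condition 'runs mobile/traveling rides' holds; general liability coverage $2,775,000 < $2,800,000 → not met
8. daily inspection log audit 169 days ago vs limit 180 → met
9. height/weight restriction signage absent → not met
10. ride permit present → met
11. condition 'runs water rides' holds; certified ride operators 1 < 7 → not met
12. incidents reportable in the past year 1 > 0 → not met
Not met: 8 of 12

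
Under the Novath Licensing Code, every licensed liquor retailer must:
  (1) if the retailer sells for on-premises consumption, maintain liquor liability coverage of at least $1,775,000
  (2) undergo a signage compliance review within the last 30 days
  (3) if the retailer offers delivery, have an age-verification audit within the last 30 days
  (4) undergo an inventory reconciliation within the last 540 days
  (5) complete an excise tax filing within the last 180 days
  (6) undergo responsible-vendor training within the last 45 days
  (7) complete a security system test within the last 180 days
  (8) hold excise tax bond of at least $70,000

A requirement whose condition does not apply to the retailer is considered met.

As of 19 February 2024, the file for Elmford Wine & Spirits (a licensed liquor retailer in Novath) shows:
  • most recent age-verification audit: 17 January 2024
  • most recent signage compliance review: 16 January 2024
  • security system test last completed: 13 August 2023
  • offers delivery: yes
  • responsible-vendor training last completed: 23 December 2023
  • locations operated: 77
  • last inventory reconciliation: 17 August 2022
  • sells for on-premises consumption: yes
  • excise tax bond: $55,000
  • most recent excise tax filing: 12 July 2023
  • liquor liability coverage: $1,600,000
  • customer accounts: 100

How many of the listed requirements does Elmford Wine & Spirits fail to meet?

8

1. condition 'sells for on-premises consumption' holds; liquor liability coverage $1,600,000 < $1,775,000 → not met
2. signage compliance review 34 days ago vs limit 30 → not met
3. condition 'offers delivery' holds; age-verification audit 33 days ago vs limit 30 → not met
4. inventory reconciliation 551 days ago vs limit 540 → not met
5. excise tax filing 222 days ago vs limit 180 → not met
6. responsible-vendor training 58 days ago vs limit 45 → not met
7. security system test 190 days ago vs limit 180 → not met
8. excise tax bond $55,000 < $70,000 → not met
Not met: 8 of 8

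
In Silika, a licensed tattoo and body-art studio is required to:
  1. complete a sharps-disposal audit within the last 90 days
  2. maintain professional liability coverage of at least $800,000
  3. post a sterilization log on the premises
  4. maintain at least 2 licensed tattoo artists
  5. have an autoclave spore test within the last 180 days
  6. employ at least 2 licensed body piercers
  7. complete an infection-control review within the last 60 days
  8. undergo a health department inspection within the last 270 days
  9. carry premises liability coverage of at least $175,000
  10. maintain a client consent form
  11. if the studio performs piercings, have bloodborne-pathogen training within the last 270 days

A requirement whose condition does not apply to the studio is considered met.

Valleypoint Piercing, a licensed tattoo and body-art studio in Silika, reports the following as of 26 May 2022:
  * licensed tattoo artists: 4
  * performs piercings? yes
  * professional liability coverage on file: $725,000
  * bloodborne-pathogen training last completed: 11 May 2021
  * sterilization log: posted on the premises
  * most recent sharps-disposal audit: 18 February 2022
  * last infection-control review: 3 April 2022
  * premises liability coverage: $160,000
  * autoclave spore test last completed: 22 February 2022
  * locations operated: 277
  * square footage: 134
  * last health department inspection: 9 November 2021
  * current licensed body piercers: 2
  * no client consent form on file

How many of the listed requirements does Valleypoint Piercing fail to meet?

1. sharps-disposal audit 97 days ago vs limit 90 → not met
2. professional liability coverage $725,000 < $800,000 → not met
3. sterilization log present → met
4. licensed tattoo artists 4 ≥ 2 → met
5. autoclave spore test 93 days ago vs limit 180 → met
6. licensed body piercers 2 ≥ 2 → met
7. infection-control review 53 days ago vs limit 60 → met
8. health department inspection 198 days ago vs limit 270 → met
9. premises liability coverage $160,000 < $175,000 → not met
10. client consent form absent → not met
11. condition 'performs piercings' holds; bloodborne-pathogen training 380 days ago vs limit 270 → not met
Not met: 5 of 11

5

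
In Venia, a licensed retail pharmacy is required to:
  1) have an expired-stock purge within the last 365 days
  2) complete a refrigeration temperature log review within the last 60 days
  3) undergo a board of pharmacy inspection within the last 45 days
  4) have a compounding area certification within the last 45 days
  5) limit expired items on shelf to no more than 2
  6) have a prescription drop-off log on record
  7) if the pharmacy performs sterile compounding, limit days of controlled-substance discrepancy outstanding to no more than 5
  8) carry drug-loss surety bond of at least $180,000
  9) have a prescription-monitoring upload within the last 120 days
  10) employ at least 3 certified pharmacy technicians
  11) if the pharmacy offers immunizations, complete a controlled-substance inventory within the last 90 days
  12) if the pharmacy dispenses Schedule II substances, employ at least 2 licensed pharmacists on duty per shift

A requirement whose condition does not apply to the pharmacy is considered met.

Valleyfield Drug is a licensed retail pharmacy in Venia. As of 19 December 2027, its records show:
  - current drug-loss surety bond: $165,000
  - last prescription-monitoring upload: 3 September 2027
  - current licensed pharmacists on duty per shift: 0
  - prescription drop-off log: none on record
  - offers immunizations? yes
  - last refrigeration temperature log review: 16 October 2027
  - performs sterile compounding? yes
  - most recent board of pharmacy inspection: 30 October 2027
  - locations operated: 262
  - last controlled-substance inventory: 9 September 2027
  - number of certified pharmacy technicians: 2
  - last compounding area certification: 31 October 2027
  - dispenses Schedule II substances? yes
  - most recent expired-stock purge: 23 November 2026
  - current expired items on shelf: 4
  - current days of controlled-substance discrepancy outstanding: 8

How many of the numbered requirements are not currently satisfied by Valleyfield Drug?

11

1. expired-stock purge 391 days ago vs limit 365 → not met
2. refrigeration temperature log review 64 days ago vs limit 60 → not met
3. board of pharmacy inspection 50 days ago vs limit 45 → not met
4. compounding area certification 49 days ago vs limit 45 → not met
5. expired items on shelf 4 > 2 → not met
6. prescription drop-off log absent → not met
7. condition 'performs sterile compounding' holds; days of controlled-substance discrepancy outstanding 8 > 5 → not met
8. drug-loss surety bond $165,000 < $180,000 → not met
9. prescription-monitoring upload 107 days ago vs limit 120 → met
10. certified pharmacy technicians 2 < 3 → not met
11. condition 'offers immunizations' holds; controlled-substance inventory 101 days ago vs limit 90 → not met
12. condition 'dispenses Schedule II substances' holds; licensed pharmacists on duty per shift 0 < 2 → not met
Not met: 11 of 12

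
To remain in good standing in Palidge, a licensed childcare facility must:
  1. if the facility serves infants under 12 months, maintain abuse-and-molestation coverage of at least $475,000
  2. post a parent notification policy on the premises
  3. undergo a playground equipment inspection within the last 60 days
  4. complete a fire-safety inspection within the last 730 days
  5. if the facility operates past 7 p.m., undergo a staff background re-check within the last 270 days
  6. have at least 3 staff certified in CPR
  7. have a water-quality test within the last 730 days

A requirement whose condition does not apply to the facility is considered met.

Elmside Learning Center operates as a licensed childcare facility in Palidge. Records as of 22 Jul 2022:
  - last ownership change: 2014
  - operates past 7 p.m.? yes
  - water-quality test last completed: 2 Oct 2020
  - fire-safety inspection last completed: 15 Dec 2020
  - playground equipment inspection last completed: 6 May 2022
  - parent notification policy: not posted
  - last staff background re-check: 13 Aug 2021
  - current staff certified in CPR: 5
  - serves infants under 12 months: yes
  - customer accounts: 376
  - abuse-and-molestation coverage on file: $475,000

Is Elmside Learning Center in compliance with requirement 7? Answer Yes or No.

Yes

7. water-quality test 658 days ago vs limit 730 → met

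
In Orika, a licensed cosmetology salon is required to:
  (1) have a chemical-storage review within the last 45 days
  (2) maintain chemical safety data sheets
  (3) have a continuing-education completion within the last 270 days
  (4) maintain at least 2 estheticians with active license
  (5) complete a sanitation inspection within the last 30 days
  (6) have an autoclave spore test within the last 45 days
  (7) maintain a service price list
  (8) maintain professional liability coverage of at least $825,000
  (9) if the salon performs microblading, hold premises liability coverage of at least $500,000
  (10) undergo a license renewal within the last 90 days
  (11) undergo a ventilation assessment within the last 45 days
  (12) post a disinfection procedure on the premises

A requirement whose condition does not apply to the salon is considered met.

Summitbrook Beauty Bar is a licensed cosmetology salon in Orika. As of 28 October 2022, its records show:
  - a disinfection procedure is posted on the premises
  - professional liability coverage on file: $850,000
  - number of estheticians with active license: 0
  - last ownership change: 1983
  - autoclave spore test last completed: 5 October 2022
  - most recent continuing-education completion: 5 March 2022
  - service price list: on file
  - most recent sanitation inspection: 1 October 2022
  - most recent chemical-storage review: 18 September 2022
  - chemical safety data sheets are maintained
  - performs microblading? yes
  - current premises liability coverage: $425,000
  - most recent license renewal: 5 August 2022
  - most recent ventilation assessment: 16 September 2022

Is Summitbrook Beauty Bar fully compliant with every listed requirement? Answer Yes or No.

1. chemical-storage review 40 days ago vs limit 45 → met
2. chemical safety data sheets present → met
3. continuing-education completion 237 days ago vs limit 270 → met
4. estheticians with active license 0 < 2 → not met
5. sanitation inspection 27 days ago vs limit 30 → met
6. autoclave spore test 23 days ago vs limit 45 → met
7. service price list present → met
8. professional liability coverage $850,000 ≥ $825,000 → met
9. condition 'performs microblading' holds; premises liability coverage $425,000 < $500,000 → not met
10. license renewal 84 days ago vs limit 90 → met
11. ventilation assessment 42 days ago vs limit 45 → met
12. disinfection procedure present → met
Not met: 4, 9

No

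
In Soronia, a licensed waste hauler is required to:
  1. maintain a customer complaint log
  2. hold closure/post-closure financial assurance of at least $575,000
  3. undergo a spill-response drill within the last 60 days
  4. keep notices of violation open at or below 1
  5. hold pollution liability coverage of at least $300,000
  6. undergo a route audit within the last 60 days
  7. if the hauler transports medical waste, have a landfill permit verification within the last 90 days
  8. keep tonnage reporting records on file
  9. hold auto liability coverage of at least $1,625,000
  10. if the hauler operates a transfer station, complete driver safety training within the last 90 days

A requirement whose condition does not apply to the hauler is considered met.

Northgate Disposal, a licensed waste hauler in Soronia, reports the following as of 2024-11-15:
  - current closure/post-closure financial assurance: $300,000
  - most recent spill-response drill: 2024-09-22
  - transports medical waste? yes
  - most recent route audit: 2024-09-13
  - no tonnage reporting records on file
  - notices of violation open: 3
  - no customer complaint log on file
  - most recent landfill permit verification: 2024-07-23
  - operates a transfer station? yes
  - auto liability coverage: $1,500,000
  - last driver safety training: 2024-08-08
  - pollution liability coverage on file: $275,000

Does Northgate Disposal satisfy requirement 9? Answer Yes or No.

9. auto liability coverage $1,500,000 < $1,625,000 → not met

No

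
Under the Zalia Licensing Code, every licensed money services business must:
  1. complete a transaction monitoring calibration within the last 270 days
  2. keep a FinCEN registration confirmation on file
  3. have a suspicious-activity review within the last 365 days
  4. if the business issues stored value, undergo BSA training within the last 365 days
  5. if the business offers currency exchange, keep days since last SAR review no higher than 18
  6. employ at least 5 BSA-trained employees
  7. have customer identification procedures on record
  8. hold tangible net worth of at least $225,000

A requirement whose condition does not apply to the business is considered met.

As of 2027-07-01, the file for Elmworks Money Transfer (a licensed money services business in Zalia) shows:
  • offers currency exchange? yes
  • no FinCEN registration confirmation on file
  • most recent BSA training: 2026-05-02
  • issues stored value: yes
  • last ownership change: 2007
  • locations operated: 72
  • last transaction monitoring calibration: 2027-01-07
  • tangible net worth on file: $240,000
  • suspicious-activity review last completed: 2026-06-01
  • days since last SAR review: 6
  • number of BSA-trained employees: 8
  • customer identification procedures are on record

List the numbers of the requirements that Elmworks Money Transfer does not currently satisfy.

2, 3, 4

1. transaction monitoring calibration 175 days ago vs limit 270 → met
2. FinCEN registration confirmation absent → not met
3. suspicious-activity review 395 days ago vs limit 365 → not met
4. condition 'issues stored value' holds; BSA training 425 days ago vs limit 365 → not met
5. condition 'offers currency exchange' holds; days since last SAR review 6 ≤ 18 → met
6. BSA-trained employees 8 ≥ 5 → met
7. customer identification procedures present → met
8. tangible net worth $240,000 ≥ $225,000 → met
Not met: 2, 3, 4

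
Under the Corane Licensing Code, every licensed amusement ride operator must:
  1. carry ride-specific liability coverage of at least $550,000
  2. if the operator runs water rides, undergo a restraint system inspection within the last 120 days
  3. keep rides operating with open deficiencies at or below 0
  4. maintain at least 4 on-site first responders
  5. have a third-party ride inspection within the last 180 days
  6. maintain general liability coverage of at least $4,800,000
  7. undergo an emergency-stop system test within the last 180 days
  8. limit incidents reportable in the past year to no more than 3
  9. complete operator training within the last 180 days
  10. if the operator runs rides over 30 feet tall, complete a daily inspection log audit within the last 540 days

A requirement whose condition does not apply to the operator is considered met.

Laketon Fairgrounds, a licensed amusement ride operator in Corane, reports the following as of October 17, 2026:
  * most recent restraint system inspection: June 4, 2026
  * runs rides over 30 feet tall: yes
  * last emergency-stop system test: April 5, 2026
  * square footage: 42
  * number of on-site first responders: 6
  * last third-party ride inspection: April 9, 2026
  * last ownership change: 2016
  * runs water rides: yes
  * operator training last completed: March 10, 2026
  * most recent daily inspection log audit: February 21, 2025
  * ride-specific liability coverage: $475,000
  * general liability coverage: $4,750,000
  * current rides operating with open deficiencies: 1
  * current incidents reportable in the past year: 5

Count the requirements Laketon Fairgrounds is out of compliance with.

1. ride-specific liability coverage $475,000 < $550,000 → not met
2. condition 'runs water rides' holds; restraint system inspection 135 days ago vs limit 120 → not met
3. rides operating with open deficiencies 1 > 0 → not met
4. on-site first responders 6 ≥ 4 → met
5. third-party ride inspection 191 days ago vs limit 180 → not met
6. general liability coverage $4,750,000 < $4,800,000 → not met
7. emergency-stop system test 195 days ago vs limit 180 → not met
8. incidents reportable in the past year 5 > 3 → not met
9. operator training 221 days ago vs limit 180 → not met
10. condition 'runs rides over 30 feet tall' holds; daily inspection log audit 603 days ago vs limit 540 → not met
Not met: 9 of 10

9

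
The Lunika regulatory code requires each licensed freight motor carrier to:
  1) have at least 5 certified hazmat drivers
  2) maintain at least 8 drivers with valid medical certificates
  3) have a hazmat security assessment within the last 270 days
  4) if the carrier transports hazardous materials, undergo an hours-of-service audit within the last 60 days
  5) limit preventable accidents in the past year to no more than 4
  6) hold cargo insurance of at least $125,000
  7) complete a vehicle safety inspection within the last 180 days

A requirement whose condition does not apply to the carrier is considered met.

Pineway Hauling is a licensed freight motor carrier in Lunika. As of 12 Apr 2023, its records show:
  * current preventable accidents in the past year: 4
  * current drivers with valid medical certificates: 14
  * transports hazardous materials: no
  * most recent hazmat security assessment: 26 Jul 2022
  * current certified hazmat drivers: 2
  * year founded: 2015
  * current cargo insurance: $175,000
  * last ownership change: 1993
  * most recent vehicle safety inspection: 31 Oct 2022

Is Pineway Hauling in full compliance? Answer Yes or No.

1. certified hazmat drivers 2 < 5 → not met
2. drivers with valid medical certificates 14 ≥ 8 → met
3. hazmat security assessment 260 days ago vs limit 270 → met
4. condition 'transports hazardous materials' does not hold → requirement n/a → met
5. preventable accidents in the past year 4 ≤ 4 → met
6. cargo insurance $175,000 ≥ $125,000 → met
7. vehicle safety inspection 163 days ago vs limit 180 → met
Not met: 1

No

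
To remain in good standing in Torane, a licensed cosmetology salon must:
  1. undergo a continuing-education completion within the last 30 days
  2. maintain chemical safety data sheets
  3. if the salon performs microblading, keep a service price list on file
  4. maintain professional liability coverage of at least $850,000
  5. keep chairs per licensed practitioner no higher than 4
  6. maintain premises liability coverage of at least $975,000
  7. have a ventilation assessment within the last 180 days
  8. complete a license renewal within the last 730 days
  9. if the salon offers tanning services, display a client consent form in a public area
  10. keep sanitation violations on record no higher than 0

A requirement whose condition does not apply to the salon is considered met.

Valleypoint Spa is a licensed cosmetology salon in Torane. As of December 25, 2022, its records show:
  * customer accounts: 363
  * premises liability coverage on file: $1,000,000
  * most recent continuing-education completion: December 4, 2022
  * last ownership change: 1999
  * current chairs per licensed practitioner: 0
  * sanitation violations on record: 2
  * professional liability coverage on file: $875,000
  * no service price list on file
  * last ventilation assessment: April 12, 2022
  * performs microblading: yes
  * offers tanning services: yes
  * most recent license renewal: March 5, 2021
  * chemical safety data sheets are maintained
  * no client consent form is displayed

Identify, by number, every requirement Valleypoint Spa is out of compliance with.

1. continuing-education completion 21 days ago vs limit 30 → met
2. chemical safety data sheets present → met
3. condition 'performs microblading' holds; service price list absent → not met
4. professional liability coverage $875,000 ≥ $850,000 → met
5. chairs per licensed practitioner 0 ≤ 4 → met
6. premises liability coverage $1,000,000 ≥ $975,000 → met
7. ventilation assessment 257 days ago vs limit 180 → not met
8. license renewal 660 days ago vs limit 730 → met
9. condition 'offers tanning services' holds; client consent form absent → not met
10. sanitation violations on record 2 > 0 → not met
Not met: 3, 7, 9, 10

3, 7, 9, 10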